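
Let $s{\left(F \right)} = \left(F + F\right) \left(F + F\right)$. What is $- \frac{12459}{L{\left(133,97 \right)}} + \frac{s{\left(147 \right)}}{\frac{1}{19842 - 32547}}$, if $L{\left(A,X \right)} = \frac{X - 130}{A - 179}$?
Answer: $- \frac{12080054218}{11} \approx -1.0982 \cdot 10^{9}$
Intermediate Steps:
$s{\left(F \right)} = 4 F^{2}$ ($s{\left(F \right)} = 2 F 2 F = 4 F^{2}$)
$L{\left(A,X \right)} = \frac{-130 + X}{-179 + A}$
$- \frac{12459}{L{\left(133,97 \right)}} + \frac{s{\left(147 \right)}}{\frac{1}{19842 - 32547}} = - \frac{12459}{\frac{1}{-179 + 133} \left(-130 + 97\right)} + \frac{4 \cdot 147^{2}}{\frac{1}{19842 - 32547}} = - \frac{12459}{\frac{1}{-46} \left(-33\right)} + \frac{4 \cdot 21609}{\frac{1}{-12705}} = - \frac{12459}{\left(- \frac{1}{46}\right) \left(-33\right)} + \frac{86436}{- \frac{1}{12705}} = - \frac{12459}{\frac{33}{46}} + 86436 \left(-12705\right) = \left(-12459\right) \frac{46}{33} - 1098169380 = - \frac{191038}{11} - 1098169380 = - \frac{12080054218}{11}$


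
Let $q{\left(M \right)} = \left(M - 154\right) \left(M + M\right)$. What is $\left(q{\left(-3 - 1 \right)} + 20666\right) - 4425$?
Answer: $17505$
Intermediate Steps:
$q{\left(M \right)} = 2 M \left(-154 + M\right)$ ($q{\left(M \right)} = \left(-154 + M\right) 2 M = 2 M \left(-154 + M\right)$)
$\left(q{\left(-3 - 1 \right)} + 20666\right) - 4425 = \left(2 \left(-3 - 1\right) \left(-154 - 4\right) + 20666\right) - 4425 = \left(2 \left(-4\right) \left(-154 - 4\right) + 20666\right) + \left(-13031 + 8606\right) = \left(2 \left(-4\right) \left(-158\right) + 20666\right) - 4425 = \left(1264 + 20666\right) - 4425 = 21930 - 4425 = 17505$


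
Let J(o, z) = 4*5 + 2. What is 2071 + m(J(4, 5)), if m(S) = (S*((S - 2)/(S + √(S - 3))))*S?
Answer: 235195/93 - 1936*√19/93 ≈ 2438.2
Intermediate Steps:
J(o, z) = 22 (J(o, z) = 20 + 2 = 22)
m(S) = S²*(-2 + S)/(S + √(-3 + S)) (m(S) = (S*((-2 + S)/(S + √(-3 + S))))*S = (S*(-2 + S)/(S + √(-3 + S)))*S = S²*(-2 + S)/(S + √(-3 + S)))
2071 + m(J(4, 5)) = 2071 + 22²*(-2 + 22)/(22 + √(-3 + 22)) = 2071 + 484*20/(22 + √19) = 2071 + 9680/(22 + √19)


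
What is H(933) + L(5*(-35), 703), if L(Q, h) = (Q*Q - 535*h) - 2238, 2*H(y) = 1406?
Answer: -347015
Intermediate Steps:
H(y) = 703 (H(y) = (1/2)*1406 = 703)
L(Q, h) = -2238 + Q**2 - 535*h (L(Q, h) = (Q**2 - 535*h) - 2238 = -2238 + Q**2 - 535*h)
H(933) + L(5*(-35), 703) = 703 + (-2238 + (5*(-35))**2 - 535*703) = 703 + (-2238 + (-175)**2 - 376105) = 703 + (-2238 + 30625 - 376105) = 703 - 347718 = -347015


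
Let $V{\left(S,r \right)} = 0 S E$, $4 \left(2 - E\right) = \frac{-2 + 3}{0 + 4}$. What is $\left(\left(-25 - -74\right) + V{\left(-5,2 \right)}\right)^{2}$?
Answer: $2401$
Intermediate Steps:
$E = \frac{31}{16}$ ($E = 2 - \frac{\left(-2 + 3\right) \frac{1}{0 + 4}}{4} = 2 - \frac{1 \cdot \frac{1}{4}}{4} = 2 - \frac{1}{16} = \frac{31}{16} \approx 1.9375$)
$V{\left(S,r \right)} = 0$ ($V{\left(S,r \right)} = 0 S \frac{31}{16} = 0 \cdot \frac{31}{16} = 0$)
$\left(\left(-25 - -74\right) + V{\left(-5,2 \right)}\right)^{2} = \left(\left(-25 - -74\right) + 0\right)^{2} = \left(\left(-25 + 74\right) + 0\right)^{2} = \left(49 + 0\right)^{2} = 49^{2} = 2401$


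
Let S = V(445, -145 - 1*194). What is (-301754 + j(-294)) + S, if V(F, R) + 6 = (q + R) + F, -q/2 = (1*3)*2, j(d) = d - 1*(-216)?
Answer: -301744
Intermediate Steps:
j(d) = 216 + d (j(d) = d + 216 = 216 + d)
q = -12 (q = -2*1*3*2 = -6*2 = -2*6 = -12)
V(F, R) = -18 + F + R (V(F, R) = -6 + ((-12 + R) + F) = -6 + (-12 + F + R) = -18 + F + R)
S = 88 (S = -18 + 445 + (-145 - 1*194) = -18 + 445 + (-145 - 194) = -18 + 445 - 339 = 88)
(-301754 + j(-294)) + S = (-301754 + (216 - 294)) + 88 = (-301754 - 78) + 88 = -301832 + 88 = -301744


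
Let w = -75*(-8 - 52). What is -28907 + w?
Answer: -24407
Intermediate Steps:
w = 4500 (w = -75*(-60) = 4500)
-28907 + w = -28907 + 4500 = -24407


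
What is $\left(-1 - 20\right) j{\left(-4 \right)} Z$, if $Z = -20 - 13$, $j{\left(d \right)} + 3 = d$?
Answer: $-4851$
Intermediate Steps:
$j{\left(d \right)} = -3 + d$
$Z = -33$
$\left(-1 - 20\right) j{\left(-4 \right)} Z = \left(-1 - 20\right) \left(-3 - 4\right) \left(-33\right) = \left(-1 - 20\right) \left(-7\right) \left(-33\right) = \left(-21\right) \left(-7\right) \left(-33\right) = 147 \left(-33\right) = -4851$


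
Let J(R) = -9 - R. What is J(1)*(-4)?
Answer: 40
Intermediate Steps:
J(1)*(-4) = (-9 - 1*1)*(-4) = (-9 - 1)*(-4) = -10*(-4) = 40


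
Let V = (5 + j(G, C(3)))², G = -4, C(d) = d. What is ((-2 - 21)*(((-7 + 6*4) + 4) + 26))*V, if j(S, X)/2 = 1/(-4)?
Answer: -87561/4 ≈ -21890.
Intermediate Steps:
j(S, X) = -½ (j(S, X) = 2/(-4) = 2*(-¼) = -½)
V = 81/4 (V = (5 - ½)² = (9/2)² = 81/4 ≈ 20.250)
((-2 - 21)*(((-7 + 6*4) + 4) + 26))*V = ((-2 - 21)*(((-7 + 6*4) + 4) + 26))*(81/4) = -23*(((-7 + 24) + 4) + 26)*(81/4) = -23*((17 + 4) + 26)*(81/4) = -23*(21 + 26)*(81/4) = -23*47*(81/4) = -1081*81/4 = -87561/4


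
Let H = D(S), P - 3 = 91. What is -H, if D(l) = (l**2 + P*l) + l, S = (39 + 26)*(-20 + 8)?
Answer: -534300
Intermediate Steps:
P = 94 (P = 3 + 91 = 94)
S = -780 (S = 65*(-12) = -780)
D(l) = l**2 + 95*l (D(l) = (l**2 + 94*l) + l = l**2 + 95*l)
H = 534300 (H = -780*(95 - 780) = -780*(-685) = 534300)
-H = -1*534300 = -534300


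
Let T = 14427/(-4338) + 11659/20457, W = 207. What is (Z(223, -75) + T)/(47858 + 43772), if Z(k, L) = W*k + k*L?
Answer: 41459978933/129070986660 ≈ 0.32122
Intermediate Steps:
Z(k, L) = 207*k + L*k (Z(k, L) = 207*k + k*L = 207*k + L*k)
T = -27172933/9860274 (T = 14427*(-1/4338) + 11659*(1/20457) = -1603/482 + 11659/20457 = -27172933/9860274 ≈ -2.7558)
(Z(223, -75) + T)/(47858 + 43772) = (223*(207 - 75) - 27172933/9860274)/(47858 + 43772) = (223*132 - 27172933/9860274)/91630 = (29436 - 27172933/9860274)*(1/91630) = (290219852531/9860274)*(1/91630) = 41459978933/129070986660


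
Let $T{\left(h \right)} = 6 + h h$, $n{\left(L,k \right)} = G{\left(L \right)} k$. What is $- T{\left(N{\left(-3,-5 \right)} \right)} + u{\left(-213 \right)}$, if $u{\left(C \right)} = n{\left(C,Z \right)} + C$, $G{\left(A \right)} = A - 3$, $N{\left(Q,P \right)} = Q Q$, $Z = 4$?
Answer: $-1164$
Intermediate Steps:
$N{\left(Q,P \right)} = Q^{2}$
$G{\left(A \right)} = -3 + A$
$n{\left(L,k \right)} = k \left(-3 + L\right)$ ($n{\left(L,k \right)} = \left(-3 + L\right) k = k \left(-3 + L\right)$)
$u{\left(C \right)} = -12 + 5 C$ ($u{\left(C \right)} = 4 \left(-3 + C\right) + C = \left(-12 + 4 C\right) + C = -12 + 5 C$)
$T{\left(h \right)} = 6 + h^{2}$
$- T{\left(N{\left(-3,-5 \right)} \right)} + u{\left(-213 \right)} = - (6 + \left(\left(-3\right)^{2}\right)^{2}) + \left(-12 + 5 \left(-213\right)\right) = - (6 + 9^{2}) - 1077 = - (6 + 81) - 1077 = \left(-1\right) 87 - 1077 = -87 - 1077 = -1164$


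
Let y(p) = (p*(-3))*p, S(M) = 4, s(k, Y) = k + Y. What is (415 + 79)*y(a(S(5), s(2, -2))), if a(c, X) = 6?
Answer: -53352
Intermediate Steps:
s(k, Y) = Y + k
y(p) = -3*p**2 (y(p) = (-3*p)*p = -3*p**2)
(415 + 79)*y(a(S(5), s(2, -2))) = (415 + 79)*(-3*6**2) = 494*(-3*36) = 494*(-108) = -53352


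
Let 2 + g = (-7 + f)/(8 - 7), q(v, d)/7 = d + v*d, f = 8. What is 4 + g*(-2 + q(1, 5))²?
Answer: -4620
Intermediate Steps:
q(v, d) = 7*d + 7*d*v (q(v, d) = 7*(d + v*d) = 7*(d + d*v) = 7*d + 7*d*v)
g = -1 (g = -2 + (-7 + 8)/(8 - 7) = -2 + 1/1 = -2 + 1*1 = -2 + 1 = -1)
4 + g*(-2 + q(1, 5))² = 4 - (-2 + 7*5*(1 + 1))² = 4 - (-2 + 7*5*2)² = 4 - (-2 + 70)² = 4 - 1*68² = 4 - 1*4624 = 4 - 4624 = -4620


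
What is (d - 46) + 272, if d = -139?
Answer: 87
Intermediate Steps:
(d - 46) + 272 = (-139 - 46) + 272 = -185 + 272 = 87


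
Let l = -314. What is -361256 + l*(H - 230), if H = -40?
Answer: -276476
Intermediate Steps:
-361256 + l*(H - 230) = -361256 - 314*(-40 - 230) = -361256 - 314*(-270) = -361256 + 84780 = -276476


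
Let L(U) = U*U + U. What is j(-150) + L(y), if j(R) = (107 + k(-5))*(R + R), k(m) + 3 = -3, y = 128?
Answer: -13788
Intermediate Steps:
k(m) = -6 (k(m) = -3 - 3 = -6)
j(R) = 202*R (j(R) = (107 - 6)*(R + R) = 101*(2*R) = 202*R)
L(U) = U + U² (L(U) = U² + U = U + U²)
j(-150) + L(y) = 202*(-150) + 128*(1 + 128) = -30300 + 128*129 = -30300 + 16512 = -13788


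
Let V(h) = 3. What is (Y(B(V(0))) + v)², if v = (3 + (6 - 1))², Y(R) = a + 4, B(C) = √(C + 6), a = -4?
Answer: 4096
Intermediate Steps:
B(C) = √(6 + C)
Y(R) = 0 (Y(R) = -4 + 4 = 0)
v = 64 (v = (3 + 5)² = 8² = 64)
(Y(B(V(0))) + v)² = (0 + 64)² = 64² = 4096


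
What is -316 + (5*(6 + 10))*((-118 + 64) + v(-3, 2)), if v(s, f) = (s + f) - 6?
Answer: -5196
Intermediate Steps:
v(s, f) = -6 + f + s (v(s, f) = (f + s) - 6 = -6 + f + s)
-316 + (5*(6 + 10))*((-118 + 64) + v(-3, 2)) = -316 + (5*(6 + 10))*((-118 + 64) + (-6 + 2 - 3)) = -316 + (5*16)*(-54 - 7) = -316 + 80*(-61) = -316 - 4880 = -5196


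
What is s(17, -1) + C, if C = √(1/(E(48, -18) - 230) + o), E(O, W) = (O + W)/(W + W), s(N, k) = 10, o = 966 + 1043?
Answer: 10 + √3853705715/1385 ≈ 54.822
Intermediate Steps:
o = 2009
E(O, W) = (O + W)/(2*W) (E(O, W) = (O + W)/((2*W)) = (O + W)*(1/(2*W)) = (O + W)/(2*W))
C = √3853705715/1385 (C = √(1/((½)*(48 - 18)/(-18) - 230) + 2009) = √(1/((½)*(-1/18)*30 - 230) + 2009) = √(1/(-⅚ - 230) + 2009) = √(1/(-1385/6) + 2009) = √(-6/1385 + 2009) = √(2782459/1385) = √3853705715/1385 ≈ 44.822)
s(17, -1) + C = 10 + √3853705715/1385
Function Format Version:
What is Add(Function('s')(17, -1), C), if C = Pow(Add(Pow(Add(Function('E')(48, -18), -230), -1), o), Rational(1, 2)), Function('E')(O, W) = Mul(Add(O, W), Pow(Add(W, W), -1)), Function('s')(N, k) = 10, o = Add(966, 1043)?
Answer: Add(10, Mul(Rational(1, 1385), Pow(3853705715, Rational(1, 2)))) ≈ 54.822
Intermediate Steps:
o = 2009
Function('E')(O, W) = Mul(Rational(1, 2), Pow(W, -1), Add(O, W)) (Function('E')(O, W) = Mul(Add(O, W), Pow(Mul(2, W), -1)) = Mul(Add(O, W), Mul(Rational(1, 2), Pow(W, -1))) = Mul(Rational(1, 2), Pow(W, -1), Add(O, W)))
C = Mul(Rational(1, 1385), Pow(3853705715, Rational(1, 2))) (C = Pow(Add(Pow(Add(Mul(Rational(1, 2), Pow(-18, -1), Add(48, -18)), -230), -1), 2009), Rational(1, 2)) = Pow(Add(Pow(Add(Mul(Rational(1, 2), Rational(-1, 18), 30), -230), -1), 2009), Rational(1, 2)) = Pow(Add(Pow(Add(Rational(-5, 6), -230), -1), 2009), Rational(1, 2)) = Pow(Add(Pow(Rational(-1385, 6), -1), 2009), Rational(1, 2)) = Pow(Add(Rational(-6, 1385), 2009), Rational(1, 2)) = Pow(Rational(2782459, 1385), Rational(1, 2)) = Mul(Rational(1, 1385), Pow(3853705715, Rational(1, 2))) ≈ 44.822)
Add(Function('s')(17, -1), C) = Add(10, Mul(Rational(1, 1385), Pow(3853705715, Rational(1, 2))))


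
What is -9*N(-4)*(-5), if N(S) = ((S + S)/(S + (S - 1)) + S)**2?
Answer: 3920/9 ≈ 435.56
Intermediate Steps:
N(S) = (S + 2*S/(-1 + 2*S))**2 (N(S) = ((2*S)/(S + (-1 + S)) + S)**2 = ((2*S)/(-1 + 2*S) + S)**2 = (2*S/(-1 + 2*S) + S)**2 = (S + 2*S/(-1 + 2*S))**2)
-9*N(-4)*(-5) = -9*(-4)**2*(1 + 2*(-4))**2/(-1 + 2*(-4))**2*(-5) = -144*(1 - 8)**2/(-1 - 8)**2*(-5) = -144*(-7)**2/(-9)**2*(-5) = -144*49/81*(-5) = -9*784/81*(-5) = -784/9*(-5) = 3920/9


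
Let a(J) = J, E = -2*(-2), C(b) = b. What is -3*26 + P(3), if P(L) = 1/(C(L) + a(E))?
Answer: -545/7 ≈ -77.857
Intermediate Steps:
E = 4
P(L) = 1/(4 + L) (P(L) = 1/(L + 4) = 1/(4 + L))
-3*26 + P(3) = -3*26 + 1/(4 + 3) = -78 + 1/7 = -78 + ⅐ = -545/7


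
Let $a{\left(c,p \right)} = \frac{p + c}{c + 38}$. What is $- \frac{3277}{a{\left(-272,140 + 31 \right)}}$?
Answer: $- \frac{766818}{101} \approx -7592.3$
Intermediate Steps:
$a{\left(c,p \right)} = \frac{c + p}{38 + c}$
$- \frac{3277}{a{\left(-272,140 + 31 \right)}} = - \frac{3277}{\frac{1}{38 - 272} \left(-272 + \left(140 + 31\right)\right)} = - \frac{3277}{\frac{1}{-234} \left(-272 + 171\right)} = - \frac{3277}{\left(- \frac{1}{234}\right) \left(-101\right)} = - \frac{3277}{\frac{101}{234}} = \left(-3277\right) \frac{234}{101} = - \frac{766818}{101}$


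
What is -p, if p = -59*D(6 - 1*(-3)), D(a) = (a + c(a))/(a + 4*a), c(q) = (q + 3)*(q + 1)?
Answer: 2537/15 ≈ 169.13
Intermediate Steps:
c(q) = (1 + q)*(3 + q) (c(q) = (3 + q)*(1 + q) = (1 + q)*(3 + q))
D(a) = (3 + a² + 5*a)/(5*a) (D(a) = (a + (3 + a² + 4*a))/(a + 4*a) = (3 + a² + 5*a)/((5*a)) = (3 + a² + 5*a)*(1/(5*a)) = (3 + a² + 5*a)/(5*a))
p = -2537/15 (p = -59*(1 + (6 - 1*(-3))/5 + 3/(5*(6 - 1*(-3)))) = -59*(1 + (6 + 3)/5 + 3/(5*(6 + 3))) = -59*(1 + (⅕)*9 + (⅗)/9) = -59*(1 + 9/5 + (⅗)*(⅑)) = -59*(1 + 9/5 + 1/15) = -59*43/15 = -2537/15 ≈ -169.13)
-p = -1*(-2537/15) = 2537/15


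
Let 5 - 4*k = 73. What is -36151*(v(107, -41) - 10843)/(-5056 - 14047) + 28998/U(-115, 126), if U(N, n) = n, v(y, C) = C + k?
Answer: -55669376/2729 ≈ -20399.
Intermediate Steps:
k = -17 (k = 5/4 - ¼*73 = 5/4 - 73/4 = -17)
v(y, C) = -17 + C (v(y, C) = C - 17 = -17 + C)
-36151*(v(107, -41) - 10843)/(-5056 - 14047) + 28998/U(-115, 126) = -36151*((-17 - 41) - 10843)/(-5056 - 14047) + 28998/126 = -36151/((-19103/(-58 - 10843))) + 28998*(1/126) = -36151/((-19103/(-10901))) + 1611/7 = -36151/((-19103*(-1/10901))) + 1611/7 = -36151/19103/10901 + 1611/7 = -36151*10901/19103 + 1611/7 = -394082051/19103 + 1611/7 = -55669376/2729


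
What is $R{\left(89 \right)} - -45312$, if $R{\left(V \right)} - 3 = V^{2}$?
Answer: $53236$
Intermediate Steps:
$R{\left(V \right)} = 3 + V^{2}$
$R{\left(89 \right)} - -45312 = \left(3 + 89^{2}\right) - -45312 = \left(3 + 7921\right) + 45312 = 7924 + 45312 = 53236$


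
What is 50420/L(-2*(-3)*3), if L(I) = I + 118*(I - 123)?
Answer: -12605/3093 ≈ -4.0753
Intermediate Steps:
L(I) = -14514 + 119*I (L(I) = I + 118*(-123 + I) = I + (-14514 + 118*I) = -14514 + 119*I)
50420/L(-2*(-3)*3) = 50420/(-14514 + 119*(-2*(-3)*3)) = 50420/(-14514 + 119*(6*3)) = 50420/(-14514 + 119*18) = 50420/(-14514 + 2142) = 50420/(-12372) = 50420*(-1/12372) = -12605/3093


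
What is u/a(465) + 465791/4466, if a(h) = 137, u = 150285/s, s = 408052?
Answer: 13019921601947/124831675892 ≈ 104.30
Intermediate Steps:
u = 150285/408052 ≈ 0.36830
u/a(465) + 465791/4466 = (150285/408052)/137 + 465791/4466 = (150285/408052)*(1/137) + 465791*(1/4466) = 150285/55903124 + 465791/4466 = 13019921601947/124831675892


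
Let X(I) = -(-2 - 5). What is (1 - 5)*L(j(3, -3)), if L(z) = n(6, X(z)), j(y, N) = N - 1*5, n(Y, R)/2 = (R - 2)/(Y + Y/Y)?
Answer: -40/7 ≈ -5.7143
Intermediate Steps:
X(I) = 7 (X(I) = -1*(-7) = 7)
n(Y, R) = 2*(-2 + R)/(1 + Y) (n(Y, R) = 2*((R - 2)/(Y + Y/Y)) = 2*((-2 + R)/(Y + 1)) = 2*((-2 + R)/(1 + Y)) = 2*(-2 + R)/(1 + Y))
j(y, N) = -5 + N (j(y, N) = N - 5 = -5 + N)
L(z) = 10/7 (L(z) = 2*(-2 + 7)/(1 + 6) = 2*5/7 = 2*(⅐)*5 = 10/7)
(1 - 5)*L(j(3, -3)) = (1 - 5)*(10/7) = -4*10/7 = -40/7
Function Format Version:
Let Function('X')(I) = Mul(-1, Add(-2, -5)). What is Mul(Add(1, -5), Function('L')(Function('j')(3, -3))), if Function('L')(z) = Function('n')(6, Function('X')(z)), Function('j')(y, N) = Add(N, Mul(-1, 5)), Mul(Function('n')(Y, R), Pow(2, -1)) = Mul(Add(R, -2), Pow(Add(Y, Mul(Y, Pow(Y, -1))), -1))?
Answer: Rational(-40, 7) ≈ -5.7143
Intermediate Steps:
Function('X')(I) = 7 (Function('X')(I) = Mul(-1, -7) = 7)
Function('n')(Y, R) = Mul(2, Pow(Add(1, Y), -1), Add(-2, R)) (Function('n')(Y, R) = Mul(2, Mul(Add(R, -2), Pow(Add(Y, Mul(Y, Pow(Y, -1))), -1))) = Mul(2, Mul(Add(-2, R), Pow(Add(Y, 1), -1))) = Mul(2, Mul(Add(-2, R), Pow(Add(1, Y), -1))) = Mul(2, Mul(Pow(Add(1, Y), -1), Add(-2, R))) = Mul(2, Pow(Add(1, Y), -1), Add(-2, R)))
Function('j')(y, N) = Add(-5, N) (Function('j')(y, N) = Add(N, -5) = Add(-5, N))
Function('L')(z) = Rational(10, 7) (Function('L')(z) = Mul(2, Pow(Add(1, 6), -1), Add(-2, 7)) = Mul(2, Pow(7, -1), 5) = Mul(2, Rational(1, 7), 5) = Rational(10, 7))
Mul(Add(1, -5), Function('L')(Function('j')(3, -3))) = Mul(Add(1, -5), Rational(10, 7)) = Mul(-4, Rational(10, 7)) = Rational(-40, 7)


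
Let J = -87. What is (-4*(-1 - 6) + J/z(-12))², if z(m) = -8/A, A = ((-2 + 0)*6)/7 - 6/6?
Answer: 7225/3136 ≈ 2.3039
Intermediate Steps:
A = -19/7 (A = -2*6*(⅐) - 6*⅙ = -12*⅐ - 1 = -12/7 - 1 = -19/7 ≈ -2.7143)
z(m) = 56/19 (z(m) = -8/(-19/7) = -8*(-7/19) = 56/19)
(-4*(-1 - 6) + J/z(-12))² = (-4*(-1 - 6) - 87/56/19)² = (-4*(-7) - 87*19/56)² = (28 - 1653/56)² = (-85/56)² = 7225/3136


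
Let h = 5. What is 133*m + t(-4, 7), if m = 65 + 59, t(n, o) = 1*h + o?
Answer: 16504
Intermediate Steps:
t(n, o) = 5 + o (t(n, o) = 1*5 + o = 5 + o)
m = 124
133*m + t(-4, 7) = 133*124 + (5 + 7) = 16492 + 12 = 16504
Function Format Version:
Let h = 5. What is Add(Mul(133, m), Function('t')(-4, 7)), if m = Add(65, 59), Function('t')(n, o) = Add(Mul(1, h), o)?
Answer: 16504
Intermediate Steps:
Function('t')(n, o) = Add(5, o) (Function('t')(n, o) = Add(Mul(1, 5), o) = Add(5, o))
m = 124
Add(Mul(133, m), Function('t')(-4, 7)) = Add(Mul(133, 124), Add(5, 7)) = Add(16492, 12) = 16504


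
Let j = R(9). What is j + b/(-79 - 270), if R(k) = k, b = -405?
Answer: 3546/349 ≈ 10.160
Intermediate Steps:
j = 9
j + b/(-79 - 270) = 9 - 405/(-79 - 270) = 9 - 405/(-349) = 9 - 1/349*(-405) = 9 + 405/349 = 3546/349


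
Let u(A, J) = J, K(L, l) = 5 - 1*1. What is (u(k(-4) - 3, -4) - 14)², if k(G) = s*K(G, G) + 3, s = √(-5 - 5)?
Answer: 324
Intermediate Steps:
K(L, l) = 4 (K(L, l) = 5 - 1 = 4)
s = I*√10 (s = √(-10) = I*√10 ≈ 3.1623*I)
k(G) = 3 + 4*I*√10 (k(G) = (I*√10)*4 + 3 = 4*I*√10 + 3 = 3 + 4*I*√10)
(u(k(-4) - 3, -4) - 14)² = (-4 - 14)² = (-18)² = 324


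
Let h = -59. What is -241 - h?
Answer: -182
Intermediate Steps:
-241 - h = -241 - 1*(-59) = -241 + 59 = -182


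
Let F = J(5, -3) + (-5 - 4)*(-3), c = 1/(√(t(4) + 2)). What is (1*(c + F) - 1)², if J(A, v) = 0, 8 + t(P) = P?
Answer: (52 - I*√2)²/4 ≈ 675.5 - 36.77*I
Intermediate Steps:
t(P) = -8 + P
c = -I*√2/2 (c = 1/(√((-8 + 4) + 2)) = 1/(√(-4 + 2)) = 1/(√(-2)) = 1/(I*√2) = -I*√2/2 ≈ -0.70711*I)
F = 27 (F = 0 + (-5 - 4)*(-3) = 0 - 9*(-3) = 0 + 27 = 27)
(1*(c + F) - 1)² = (1*(-I*√2/2 + 27) - 1)² = (1*(27 - I*√2/2) - 1)² = ((27 - I*√2/2) - 1)² = (26 - I*√2/2)²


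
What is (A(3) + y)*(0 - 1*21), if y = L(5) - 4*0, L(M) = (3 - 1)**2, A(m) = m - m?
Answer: -84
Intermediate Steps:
A(m) = 0
L(M) = 4 (L(M) = 2**2 = 4)
y = 4 (y = 4 - 4*0 = 4 + 0 = 4)
(A(3) + y)*(0 - 1*21) = (0 + 4)*(0 - 1*21) = 4*(0 - 21) = 4*(-21) = -84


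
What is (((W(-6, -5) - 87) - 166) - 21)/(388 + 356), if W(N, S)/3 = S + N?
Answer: -307/744 ≈ -0.41263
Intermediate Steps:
W(N, S) = 3*N + 3*S (W(N, S) = 3*(S + N) = 3*(N + S) = 3*N + 3*S)
(((W(-6, -5) - 87) - 166) - 21)/(388 + 356) = ((((3*(-6) + 3*(-5)) - 87) - 166) - 21)/(388 + 356) = ((((-18 - 15) - 87) - 166) - 21)/744 = (((-33 - 87) - 166) - 21)*(1/744) = ((-120 - 166) - 21)*(1/744) = (-286 - 21)*(1/744) = -307*1/744 = -307/744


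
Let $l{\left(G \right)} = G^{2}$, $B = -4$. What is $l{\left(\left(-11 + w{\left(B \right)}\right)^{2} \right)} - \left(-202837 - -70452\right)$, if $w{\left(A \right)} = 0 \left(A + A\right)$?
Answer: $147026$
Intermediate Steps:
$w{\left(A \right)} = 0$ ($w{\left(A \right)} = 0 \cdot 2 A = 0$)
$l{\left(\left(-11 + w{\left(B \right)}\right)^{2} \right)} - \left(-202837 - -70452\right) = \left(\left(-11 + 0\right)^{2}\right)^{2} - \left(-202837 - -70452\right) = \left(\left(-11\right)^{2}\right)^{2} - \left(-202837 + 70452\right) = 121^{2} - -132385 = 14641 + 132385 = 147026$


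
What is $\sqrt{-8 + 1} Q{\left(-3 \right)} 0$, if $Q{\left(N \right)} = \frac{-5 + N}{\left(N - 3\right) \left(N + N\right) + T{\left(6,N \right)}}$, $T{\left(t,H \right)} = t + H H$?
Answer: $0$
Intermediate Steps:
$T{\left(t,H \right)} = t + H^{2}$
$Q{\left(N \right)} = \frac{-5 + N}{6 + N^{2} + 2 N \left(-3 + N\right)}$ ($Q{\left(N \right)} = \frac{-5 + N}{\left(N - 3\right) \left(N + N\right) + \left(6 + N^{2}\right)} = \frac{-5 + N}{\left(-3 + N\right) 2 N + \left(6 + N^{2}\right)} = \frac{-5 + N}{2 N \left(-3 + N\right) + \left(6 + N^{2}\right)} = \frac{-5 + N}{6 + N^{2} + 2 N \left(-3 + N\right)}$)
$\sqrt{-8 + 1} Q{\left(-3 \right)} 0 = \sqrt{-8 + 1} \frac{-5 - 3}{3 \left(2 + \left(-3\right)^{2} - -6\right)} 0 = \sqrt{-7} \cdot \frac{1}{3} \frac{1}{2 + 9 + 6} \left(-8\right) 0 = i \sqrt{7} \cdot \frac{1}{3} \cdot \frac{1}{17} \left(-8\right) 0 = i \sqrt{7} \left(- \frac{8}{51}\right) 0 = - \frac{8 i \sqrt{7}}{51} \cdot 0 = 0$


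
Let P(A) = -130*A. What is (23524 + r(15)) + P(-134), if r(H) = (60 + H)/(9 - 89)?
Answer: 655089/16 ≈ 40943.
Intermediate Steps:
r(H) = -¾ - H/80 (r(H) = (60 + H)/(-80) = (60 + H)*(-1/80) = -¾ - H/80)
(23524 + r(15)) + P(-134) = (23524 + (-¾ - 1/80*15)) - 130*(-134) = (23524 + (-¾ - 3/16)) + 17420 = (23524 - 15/16) + 17420 = 376369/16 + 17420 = 655089/16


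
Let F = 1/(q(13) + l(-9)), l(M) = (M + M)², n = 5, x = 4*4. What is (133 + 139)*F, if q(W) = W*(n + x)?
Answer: 272/597 ≈ 0.45561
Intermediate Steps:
x = 16
q(W) = 21*W (q(W) = W*(5 + 16) = W*21 = 21*W)
l(M) = 4*M² (l(M) = (2*M)² = 4*M²)
F = 1/597 (F = 1/(21*13 + 4*(-9)²) = 1/(273 + 4*81) = 1/(273 + 324) = 1/597 ≈ 0.0016750)
(133 + 139)*F = (133 + 139)*(1/597) = 272*(1/597) = 272/597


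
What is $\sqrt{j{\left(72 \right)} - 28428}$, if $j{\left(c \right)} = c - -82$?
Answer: $i \sqrt{28274} \approx 168.15 i$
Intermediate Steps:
$j{\left(c \right)} = 82 + c$ ($j{\left(c \right)} = c + 82 = 82 + c$)
$\sqrt{j{\left(72 \right)} - 28428} = \sqrt{\left(82 + 72\right) - 28428} = \sqrt{154 - 28428} = \sqrt{-28274} = i \sqrt{28274}$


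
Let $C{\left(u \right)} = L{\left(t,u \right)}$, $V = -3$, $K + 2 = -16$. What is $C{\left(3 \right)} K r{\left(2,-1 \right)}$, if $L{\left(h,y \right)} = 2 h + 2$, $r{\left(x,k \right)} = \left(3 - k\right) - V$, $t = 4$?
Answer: $-1260$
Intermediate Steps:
$K = -18$ ($K = -2 - 16 = -18$)
$r{\left(x,k \right)} = 6 - k$ ($r{\left(x,k \right)} = \left(3 - k\right) - -3 = \left(3 - k\right) + 3 = 6 - k$)
$L{\left(h,y \right)} = 2 + 2 h$
$C{\left(u \right)} = 10$ ($C{\left(u \right)} = 2 + 2 \cdot 4 = 2 + 8 = 10$)
$C{\left(3 \right)} K r{\left(2,-1 \right)} = 10 \left(-18\right) \left(6 - -1\right) = - 180 \left(6 + 1\right) = \left(-180\right) 7 = -1260$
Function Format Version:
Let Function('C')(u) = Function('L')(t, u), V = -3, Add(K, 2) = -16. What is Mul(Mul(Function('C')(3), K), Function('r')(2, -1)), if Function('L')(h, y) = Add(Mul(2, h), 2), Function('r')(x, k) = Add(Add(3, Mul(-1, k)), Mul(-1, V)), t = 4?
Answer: -1260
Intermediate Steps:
K = -18 (K = Add(-2, -16) = -18)
Function('r')(x, k) = Add(6, Mul(-1, k)) (Function('r')(x, k) = Add(Add(3, Mul(-1, k)), Mul(-1, -3)) = Add(Add(3, Mul(-1, k)), 3) = Add(6, Mul(-1, k)))
Function('L')(h, y) = Add(2, Mul(2, h))
Function('C')(u) = 10 (Function('C')(u) = Add(2, Mul(2, 4)) = Add(2, 8) = 10)
Mul(Mul(Function('C')(3), K), Function('r')(2, -1)) = Mul(Mul(10, -18), Add(6, Mul(-1, -1))) = Mul(-180, Add(6, 1)) = Mul(-180, 7) = -1260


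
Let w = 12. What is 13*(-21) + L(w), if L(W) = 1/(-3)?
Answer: -820/3 ≈ -273.33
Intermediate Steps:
L(W) = -⅓
13*(-21) + L(w) = 13*(-21) - ⅓ = -273 - ⅓ = -820/3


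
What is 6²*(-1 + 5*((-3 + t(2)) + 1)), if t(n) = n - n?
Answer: -396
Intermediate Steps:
t(n) = 0
6²*(-1 + 5*((-3 + t(2)) + 1)) = 6²*(-1 + 5*((-3 + 0) + 1)) = 36*(-1 + 5*(-3 + 1)) = 36*(-1 + 5*(-2)) = 36*(-1 - 10) = 36*(-11) = -396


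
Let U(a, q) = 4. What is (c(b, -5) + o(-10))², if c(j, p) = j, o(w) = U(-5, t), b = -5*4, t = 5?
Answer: 256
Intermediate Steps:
b = -20
o(w) = 4
(c(b, -5) + o(-10))² = (-20 + 4)² = (-16)² = 256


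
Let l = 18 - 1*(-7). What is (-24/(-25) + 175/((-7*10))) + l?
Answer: 1173/50 ≈ 23.460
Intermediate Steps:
l = 25 (l = 18 + 7 = 25)
(-24/(-25) + 175/((-7*10))) + l = (-24/(-25) + 175/((-7*10))) + 25 = (-24*(-1/25) + 175/(-70)) + 25 = (24/25 + 175*(-1/70)) + 25 = (24/25 - 5/2) + 25 = -77/50 + 25 = 1173/50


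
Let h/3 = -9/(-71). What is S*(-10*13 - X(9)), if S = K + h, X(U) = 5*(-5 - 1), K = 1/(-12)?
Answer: -6325/213 ≈ -29.695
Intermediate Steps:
K = -1/12 ≈ -0.083333
h = 27/71 (h = 3*(-9/(-71)) = 3*(-9*(-1/71)) = 3*(9/71) = 27/71 ≈ 0.38028)
X(U) = -30 (X(U) = 5*(-6) = -30)
S = 253/852 (S = -1/12 + 27/71 = 253/852 ≈ 0.29695)
S*(-10*13 - X(9)) = 253*(-10*13 - 1*(-30))/852 = 253*(-130 + 30)/852 = (253/852)*(-100) = -6325/213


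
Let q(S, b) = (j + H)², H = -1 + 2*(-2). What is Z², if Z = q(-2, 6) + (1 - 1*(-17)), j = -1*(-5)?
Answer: 324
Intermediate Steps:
H = -5 (H = -1 - 4 = -5)
j = 5
q(S, b) = 0 (q(S, b) = (5 - 5)² = 0² = 0)
Z = 18 (Z = 0 + (1 - 1*(-17)) = 0 + (1 + 17) = 0 + 18 = 18)
Z² = 18² = 324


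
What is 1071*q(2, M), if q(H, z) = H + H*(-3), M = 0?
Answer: -4284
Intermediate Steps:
q(H, z) = -2*H (q(H, z) = H - 3*H = -2*H)
1071*q(2, M) = 1071*(-2*2) = 1071*(-4) = -4284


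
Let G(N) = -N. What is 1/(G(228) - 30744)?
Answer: -1/30972 ≈ -3.2287e-5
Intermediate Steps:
1/(G(228) - 30744) = 1/(-1*228 - 30744) = 1/(-228 - 30744) = 1/(-30972) = -1/30972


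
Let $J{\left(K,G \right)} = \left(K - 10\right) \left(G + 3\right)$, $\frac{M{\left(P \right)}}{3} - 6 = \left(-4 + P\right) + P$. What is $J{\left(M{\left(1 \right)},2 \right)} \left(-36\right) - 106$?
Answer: $-466$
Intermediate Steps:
$M{\left(P \right)} = 6 + 6 P$ ($M{\left(P \right)} = 18 + 3 \left(\left(-4 + P\right) + P\right) = 18 + 3 \left(-4 + 2 P\right) = 18 + \left(-12 + 6 P\right) = 6 + 6 P$)
$J{\left(K,G \right)} = \left(-10 + K\right) \left(3 + G\right)$
$J{\left(M{\left(1 \right)},2 \right)} \left(-36\right) - 106 = \left(-30 - 20 + 3 \left(6 + 6 \cdot 1\right) + 2 \left(6 + 6 \cdot 1\right)\right) \left(-36\right) - 106 = \left(-30 - 20 + 3 \left(6 + 6\right) + 2 \left(6 + 6\right)\right) \left(-36\right) - 106 = \left(-30 - 20 + 3 \cdot 12 + 2 \cdot 12\right) \left(-36\right) - 106 = \left(-30 - 20 + 36 + 24\right) \left(-36\right) - 106 = 10 \left(-36\right) - 106 = -360 - 106 = -466$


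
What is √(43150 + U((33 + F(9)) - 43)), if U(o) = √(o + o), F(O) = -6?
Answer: √(43150 + 4*I*√2) ≈ 207.73 + 0.014*I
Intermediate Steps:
U(o) = √2*√o (U(o) = √(2*o) = √2*√o)
√(43150 + U((33 + F(9)) - 43)) = √(43150 + √2*√((33 - 6) - 43)) = √(43150 + √2*√(27 - 43)) = √(43150 + √2*√(-16)) = √(43150 + √2*(4*I)) = √(43150 + 4*I*√2)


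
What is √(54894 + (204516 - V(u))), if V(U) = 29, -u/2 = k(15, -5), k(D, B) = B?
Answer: √259381 ≈ 509.29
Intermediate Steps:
u = 10 (u = -2*(-5) = 10)
√(54894 + (204516 - V(u))) = √(54894 + (204516 - 1*29)) = √(54894 + (204516 - 29)) = √(54894 + 204487) = √259381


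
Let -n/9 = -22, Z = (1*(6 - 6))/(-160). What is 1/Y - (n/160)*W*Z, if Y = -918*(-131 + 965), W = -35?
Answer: -1/765612 ≈ -1.3061e-6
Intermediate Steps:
Z = 0 (Z = (1*0)*(-1/160) = 0*(-1/160) = 0)
n = 198 (n = -9*(-22) = 198)
Y = -765612 (Y = -918*834 = -765612)
1/Y - (n/160)*W*Z = 1/(-765612) - (198/160)*(-35)*0 = -1/765612 - (198*(1/160))*(-35)*0 = -1/765612 - (99/80)*(-35)*0 = -1/765612 - (-693)*0/16 = -1/765612 - 1*0 = -1/765612 + 0 = -1/765612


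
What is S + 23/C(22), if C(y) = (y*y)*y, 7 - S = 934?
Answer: -9870673/10648 ≈ -927.00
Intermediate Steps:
S = -927 (S = 7 - 1*934 = 7 - 934 = -927)
C(y) = y**3 (C(y) = y**2*y = y**3)
S + 23/C(22) = -927 + 23/22**3 = -927 + 23/10648 = -9870673/10648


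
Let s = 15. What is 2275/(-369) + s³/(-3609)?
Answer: -1050650/147969 ≈ -7.1005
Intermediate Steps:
2275/(-369) + s³/(-3609) = 2275/(-369) + 15³/(-3609) = 2275*(-1/369) + 3375*(-1/3609) = -2275/369 - 375/401 = -1050650/147969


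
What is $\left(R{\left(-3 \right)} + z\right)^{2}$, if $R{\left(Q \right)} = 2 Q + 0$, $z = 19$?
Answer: $169$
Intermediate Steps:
$R{\left(Q \right)} = 2 Q$
$\left(R{\left(-3 \right)} + z\right)^{2} = \left(2 \left(-3\right) + 19\right)^{2} = \left(-6 + 19\right)^{2} = 13^{2} = 169$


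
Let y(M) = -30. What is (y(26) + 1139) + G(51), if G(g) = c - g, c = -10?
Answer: 1048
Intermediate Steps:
G(g) = -10 - g
(y(26) + 1139) + G(51) = (-30 + 1139) + (-10 - 1*51) = 1109 + (-10 - 51) = 1109 - 61 = 1048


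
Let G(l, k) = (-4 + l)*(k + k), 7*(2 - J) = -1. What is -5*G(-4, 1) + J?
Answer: 575/7 ≈ 82.143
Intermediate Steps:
J = 15/7 (J = 2 - 1/7*(-1) = 2 + 1/7 = 15/7 ≈ 2.1429)
G(l, k) = 2*k*(-4 + l) (G(l, k) = (-4 + l)*(2*k) = 2*k*(-4 + l))
-5*G(-4, 1) + J = -10*(-4 - 4) + 15/7 = -10*(-8) + 15/7 = -5*(-16) + 15/7 = 80 + 15/7 = 575/7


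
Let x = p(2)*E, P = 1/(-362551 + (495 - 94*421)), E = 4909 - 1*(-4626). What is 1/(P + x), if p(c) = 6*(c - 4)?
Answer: -401630/45954504601 ≈ -8.7397e-6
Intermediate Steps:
E = 9535 (E = 4909 + 4626 = 9535)
p(c) = -24 + 6*c (p(c) = 6*(-4 + c) = -24 + 6*c)
P = -1/401630 (P = 1/(-362551 + (495 - 39574)) = 1/(-362551 - 39079) = 1/(-401630) = -1/401630 ≈ -2.4899e-6)
x = -114420 (x = (-24 + 6*2)*9535 = (-24 + 12)*9535 = -12*9535 = -114420)
1/(P + x) = 1/(-1/401630 - 114420) = 1/(-45954504601/401630) = -401630/45954504601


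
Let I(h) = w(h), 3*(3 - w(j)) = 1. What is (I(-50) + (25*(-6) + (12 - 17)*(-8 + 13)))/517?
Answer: -1/3 ≈ -0.33333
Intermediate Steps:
w(j) = 8/3 (w(j) = 3 - 1/3*1 = 3 - 1/3 = 8/3)
I(h) = 8/3
(I(-50) + (25*(-6) + (12 - 17)*(-8 + 13)))/517 = (8/3 + (25*(-6) + (12 - 17)*(-8 + 13)))/517 = (8/3 + (-150 - 5*5))*(1/517) = (8/3 + (-150 - 25))*(1/517) = (8/3 - 175)*(1/517) = -517/3*1/517 = -1/3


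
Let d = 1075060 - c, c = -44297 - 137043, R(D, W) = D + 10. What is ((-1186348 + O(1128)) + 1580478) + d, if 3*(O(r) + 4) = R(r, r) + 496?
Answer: 4953212/3 ≈ 1.6511e+6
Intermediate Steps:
R(D, W) = 10 + D
c = -181340
O(r) = 494/3 + r/3 (O(r) = -4 + ((10 + r) + 496)/3 = -4 + (506 + r)/3 = -4 + (506/3 + r/3) = 494/3 + r/3)
d = 1256400 (d = 1075060 - 1*(-181340) = 1075060 + 181340 = 1256400)
((-1186348 + O(1128)) + 1580478) + d = ((-1186348 + (494/3 + (1/3)*1128)) + 1580478) + 1256400 = ((-1186348 + (494/3 + 376)) + 1580478) + 1256400 = ((-1186348 + 1622/3) + 1580478) + 1256400 = (-3557422/3 + 1580478) + 1256400 = 1184012/3 + 1256400 = 4953212/3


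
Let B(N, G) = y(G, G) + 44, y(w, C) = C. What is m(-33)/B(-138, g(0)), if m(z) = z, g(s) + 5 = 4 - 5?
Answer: -33/38 ≈ -0.86842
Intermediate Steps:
g(s) = -6 (g(s) = -5 + (4 - 5) = -5 - 1 = -6)
B(N, G) = 44 + G (B(N, G) = G + 44 = 44 + G)
m(-33)/B(-138, g(0)) = -33/(44 - 6) = -33/38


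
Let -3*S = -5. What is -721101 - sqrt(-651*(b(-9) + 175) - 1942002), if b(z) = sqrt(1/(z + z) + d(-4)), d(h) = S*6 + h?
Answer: -721101 - I*sqrt(8223708 + 434*sqrt(214))/2 ≈ -7.211e+5 - 1434.4*I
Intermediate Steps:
S = 5/3 (S = -1/3*(-5) = 5/3 ≈ 1.6667)
d(h) = 10 + h (d(h) = (5/3)*6 + h = 10 + h)
b(z) = sqrt(6 + 1/(2*z)) (b(z) = sqrt(1/(z + z) + (10 - 4)) = sqrt(1/(2*z) + 6) = sqrt(6 + 1/(2*z)))
-721101 - sqrt(-651*(b(-9) + 175) - 1942002) = -721101 - sqrt(-651*(sqrt(24 + 2/(-9))/2 + 175) - 1942002) = -721101 - sqrt(-651*(sqrt(24 + 2*(-1/9))/2 + 175) - 1942002) = -721101 - sqrt(-651*(sqrt(24 - 2/9)/2 + 175) - 1942002) = -721101 - sqrt(-651*(sqrt(214/9)/2 + 175) - 1942002) = -721101 - sqrt(-651*((sqrt(214)/3)/2 + 175) - 1942002) = -721101 - sqrt(-651*(sqrt(214)/6 + 175) - 1942002) = -721101 - sqrt(-651*(175 + sqrt(214)/6) - 1942002) = -721101 - sqrt((-113925 - 217*sqrt(214)/2) - 1942002) = -721101 - sqrt(-2055927 - 217*sqrt(214)/2)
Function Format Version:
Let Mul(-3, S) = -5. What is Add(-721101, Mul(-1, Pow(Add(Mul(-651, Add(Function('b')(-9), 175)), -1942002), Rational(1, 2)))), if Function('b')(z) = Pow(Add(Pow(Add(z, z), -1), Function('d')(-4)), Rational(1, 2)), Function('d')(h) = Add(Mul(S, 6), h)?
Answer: Add(-721101, Mul(Rational(-1, 2), I, Pow(Add(8223708, Mul(434, Pow(214, Rational(1, 2)))), Rational(1, 2)))) ≈ Add(-7.2110e+5, Mul(-1434.4, I))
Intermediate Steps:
S = Rational(5, 3) (S = Mul(Rational(-1, 3), -5) = Rational(5, 3) ≈ 1.6667)
Function('d')(h) = Add(10, h) (Function('d')(h) = Add(Mul(Rational(5, 3), 6), h) = Add(10, h))
Function('b')(z) = Pow(Add(6, Mul(Rational(1, 2), Pow(z, -1))), Rational(1, 2)) (Function('b')(z) = Pow(Add(Pow(Add(z, z), -1), Add(10, -4)), Rational(1, 2)) = Pow(Add(Pow(Mul(2, z), -1), 6), Rational(1, 2)) = Pow(Add(Mul(Rational(1, 2), Pow(z, -1)), 6), Rational(1, 2)) = Pow(Add(6, Mul(Rational(1, 2), Pow(z, -1))), Rational(1, 2)))
Add(-721101, Mul(-1, Pow(Add(Mul(-651, Add(Function('b')(-9), 175)), -1942002), Rational(1, 2)))) = Add(-721101, Mul(-1, Pow(Add(Mul(-651, Add(Mul(Rational(1, 2), Pow(Add(24, Mul(2, Pow(-9, -1))), Rational(1, 2))), 175)), -1942002), Rational(1, 2)))) = Add(-721101, Mul(-1, Pow(Add(Mul(-651, Add(Mul(Rational(1, 2), Pow(Add(24, Mul(2, Rational(-1, 9))), Rational(1, 2))), 175)), -1942002), Rational(1, 2)))) = Add(-721101, Mul(-1, Pow(Add(Mul(-651, Add(Mul(Rational(1, 2), Pow(Add(24, Rational(-2, 9)), Rational(1, 2))), 175)), -1942002), Rational(1, 2)))) = Add(-721101, Mul(-1, Pow(Add(Mul(-651, Add(Mul(Rational(1, 2), Pow(Rational(214, 9), Rational(1, 2))), 175)), -1942002), Rational(1, 2)))) = Add(-721101, Mul(-1, Pow(Add(Mul(-651, Add(Mul(Rational(1, 2), Mul(Rational(1, 3), Pow(214, Rational(1, 2)))), 175)), -1942002), Rational(1, 2)))) = Add(-721101, Mul(-1, Pow(Add(Mul(-651, Add(Mul(Rational(1, 6), Pow(214, Rational(1, 2))), 175)), -1942002), Rational(1, 2)))) = Add(-721101, Mul(-1, Pow(Add(Mul(-651, Add(175, Mul(Rational(1, 6), Pow(214, Rational(1, 2))))), -1942002), Rational(1, 2)))) = Add(-721101, Mul(-1, Pow(Add(Add(-113925, Mul(Rational(-217, 2), Pow(214, Rational(1, 2)))), -1942002), Rational(1, 2)))) = Add(-721101, Mul(-1, Pow(Add(-2055927, Mul(Rational(-217, 2), Pow(214, Rational(1, 2)))), Rational(1, 2))))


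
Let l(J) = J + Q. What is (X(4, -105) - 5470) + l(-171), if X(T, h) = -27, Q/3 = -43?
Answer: -5797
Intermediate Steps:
Q = -129 (Q = 3*(-43) = -129)
l(J) = -129 + J (l(J) = J - 129 = -129 + J)
(X(4, -105) - 5470) + l(-171) = (-27 - 5470) + (-129 - 171) = -5497 - 300 = -5797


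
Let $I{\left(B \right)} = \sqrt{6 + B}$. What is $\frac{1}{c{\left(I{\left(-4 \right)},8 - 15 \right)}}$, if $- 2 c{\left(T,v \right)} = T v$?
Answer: $\frac{\sqrt{2}}{7} \approx 0.20203$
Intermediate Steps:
$c{\left(T,v \right)} = - \frac{T v}{2}$
$\frac{1}{c{\left(I{\left(-4 \right)},8 - 15 \right)}} = \frac{1}{\left(- \frac{1}{2}\right) \sqrt{6 - 4} \left(8 - 15\right)} = \frac{1}{\left(- \frac{1}{2}\right) \sqrt{2} \left(-7\right)} = \frac{1}{\frac{7}{2} \sqrt{2}} = \frac{\sqrt{2}}{7}$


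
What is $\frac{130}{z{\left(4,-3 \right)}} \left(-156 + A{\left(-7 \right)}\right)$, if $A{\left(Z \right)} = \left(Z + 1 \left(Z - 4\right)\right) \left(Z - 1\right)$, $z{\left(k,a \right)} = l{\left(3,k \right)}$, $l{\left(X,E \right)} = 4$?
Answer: $-390$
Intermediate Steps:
$z{\left(k,a \right)} = 4$
$A{\left(Z \right)} = \left(-1 + Z\right) \left(-4 + 2 Z\right)$ ($A{\left(Z \right)} = \left(Z + 1 \left(-4 + Z\right)\right) \left(-1 + Z\right) = \left(Z + \left(-4 + Z\right)\right) \left(-1 + Z\right) = \left(-4 + 2 Z\right) \left(-1 + Z\right) = \left(-1 + Z\right) \left(-4 + 2 Z\right)$)
$\frac{130}{z{\left(4,-3 \right)}} \left(-156 + A{\left(-7 \right)}\right) = \frac{130}{4} \left(-156 + \left(4 - -42 + 2 \left(-7\right)^{2}\right)\right) = 130 \cdot \frac{1}{4} \left(-156 + \left(4 + 42 + 2 \cdot 49\right)\right) = \frac{65 \left(-156 + \left(4 + 42 + 98\right)\right)}{2} = \frac{65 \left(-156 + 144\right)}{2} = \frac{65}{2} \left(-12\right) = -390$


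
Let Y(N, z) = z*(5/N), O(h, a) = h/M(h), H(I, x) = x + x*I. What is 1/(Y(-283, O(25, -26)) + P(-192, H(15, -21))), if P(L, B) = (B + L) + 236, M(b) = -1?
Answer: -283/82511 ≈ -0.0034298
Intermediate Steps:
H(I, x) = x + I*x
O(h, a) = -h (O(h, a) = h/(-1) = h*(-1) = -h)
Y(N, z) = 5*z/N
P(L, B) = 236 + B + L
1/(Y(-283, O(25, -26)) + P(-192, H(15, -21))) = 1/(5*(-1*25)/(-283) + (236 - 21*(1 + 15) - 192)) = 1/(5*(-25)*(-1/283) + (236 - 21*16 - 192)) = 1/(125/283 + (236 - 336 - 192)) = 1/(125/283 - 292) = 1/(-82511/283) = -283/82511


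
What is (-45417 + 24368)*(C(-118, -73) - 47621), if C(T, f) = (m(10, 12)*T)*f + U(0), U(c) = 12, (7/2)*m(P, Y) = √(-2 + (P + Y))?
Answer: 1002121841 - 103609192*√5 ≈ 7.7044e+8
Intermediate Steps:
m(P, Y) = 2*√(-2 + P + Y)/7 (m(P, Y) = 2*√(-2 + (P + Y))/7 = 2*√(-2 + P + Y)/7)
C(T, f) = 12 + 4*T*f*√5/7 (C(T, f) = ((2*√(-2 + 10 + 12)/7)*T)*f + 12 = ((2*√20/7)*T)*f + 12 = ((2*(2*√5)/7)*T)*f + 12 = ((4*√5/7)*T)*f + 12 = (4*T*√5/7)*f + 12 = 4*T*f*√5/7 + 12 = 12 + 4*T*f*√5/7)
(-45417 + 24368)*(C(-118, -73) - 47621) = (-45417 + 24368)*((12 + (4/7)*(-118)*(-73)*√5) - 47621) = -21049*((12 + 34456*√5/7) - 47621) = -21049*(-47609 + 34456*√5/7) = 1002121841 - 103609192*√5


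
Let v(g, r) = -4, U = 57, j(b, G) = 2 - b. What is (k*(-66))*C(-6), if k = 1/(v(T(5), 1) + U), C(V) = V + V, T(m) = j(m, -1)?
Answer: 792/53 ≈ 14.943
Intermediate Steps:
T(m) = 2 - m
C(V) = 2*V
k = 1/53 (k = 1/(-4 + 57) = 1/53 ≈ 0.018868)
(k*(-66))*C(-6) = ((1/53)*(-66))*(2*(-6)) = -66/53*(-12) = 792/53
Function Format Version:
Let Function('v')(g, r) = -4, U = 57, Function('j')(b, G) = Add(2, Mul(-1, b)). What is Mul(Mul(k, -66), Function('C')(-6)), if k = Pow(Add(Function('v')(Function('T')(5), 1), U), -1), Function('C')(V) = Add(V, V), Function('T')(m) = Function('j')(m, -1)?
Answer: Rational(792, 53) ≈ 14.943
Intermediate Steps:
Function('T')(m) = Add(2, Mul(-1, m))
Function('C')(V) = Mul(2, V)
k = Rational(1, 53) (k = Pow(Add(-4, 57), -1) = Pow(53, -1) = Rational(1, 53) ≈ 0.018868)
Mul(Mul(k, -66), Function('C')(-6)) = Mul(Mul(Rational(1, 53), -66), Mul(2, -6)) = Mul(Rational(-66, 53), -12) = Rational(792, 53)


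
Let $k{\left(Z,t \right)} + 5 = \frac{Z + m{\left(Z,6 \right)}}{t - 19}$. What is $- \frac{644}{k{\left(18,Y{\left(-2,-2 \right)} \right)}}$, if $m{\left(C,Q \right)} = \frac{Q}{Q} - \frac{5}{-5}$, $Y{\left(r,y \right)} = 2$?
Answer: $\frac{1564}{15} \approx 104.27$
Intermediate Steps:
$m{\left(C,Q \right)} = 2$ ($m{\left(C,Q \right)} = 1 - -1 = 1 + 1 = 2$)
$k{\left(Z,t \right)} = -5 + \frac{2 + Z}{-19 + t}$ ($k{\left(Z,t \right)} = -5 + \frac{Z + 2}{t - 19} = -5 + \frac{2 + Z}{-19 + t}$)
$- \frac{644}{k{\left(18,Y{\left(-2,-2 \right)} \right)}} = - \frac{644}{\frac{1}{-19 + 2} \left(97 + 18 - 10\right)} = - \frac{644}{\frac{1}{-17} \left(97 + 18 - 10\right)} = - \frac{644}{\left(- \frac{1}{17}\right) 105} = - \frac{644}{- \frac{105}{17}} = \left(-644\right) \left(- \frac{17}{105}\right) = \frac{1564}{15}$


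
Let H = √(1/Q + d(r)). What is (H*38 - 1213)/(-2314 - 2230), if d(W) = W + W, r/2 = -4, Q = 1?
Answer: 1213/4544 - 19*I*√15/2272 ≈ 0.26695 - 0.032389*I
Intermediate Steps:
r = -8 (r = 2*(-4) = -8)
d(W) = 2*W
H = I*√15 (H = √(1/1 + 2*(-8)) = √(1 - 16) = √(-15) = I*√15 ≈ 3.873*I)
(H*38 - 1213)/(-2314 - 2230) = ((I*√15)*38 - 1213)/(-2314 - 2230) = (38*I*√15 - 1213)/(-4544) = (-1213 + 38*I*√15)*(-1/4544) = 1213/4544 - 19*I*√15/2272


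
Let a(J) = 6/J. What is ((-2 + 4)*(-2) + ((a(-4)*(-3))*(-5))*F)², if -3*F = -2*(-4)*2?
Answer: 13456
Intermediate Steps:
F = -16/3 (F = -(-2*(-4))*2/3 = -8*2/3 = -⅓*16 = -16/3 ≈ -5.3333)
((-2 + 4)*(-2) + ((a(-4)*(-3))*(-5))*F)² = ((-2 + 4)*(-2) + (((6/(-4))*(-3))*(-5))*(-16/3))² = (2*(-2) + (((6*(-¼))*(-3))*(-5))*(-16/3))² = (-4 + (-3/2*(-3)*(-5))*(-16/3))² = (-4 + ((9/2)*(-5))*(-16/3))² = (-4 - 45/2*(-16/3))² = (-4 + 120)² = 116² = 13456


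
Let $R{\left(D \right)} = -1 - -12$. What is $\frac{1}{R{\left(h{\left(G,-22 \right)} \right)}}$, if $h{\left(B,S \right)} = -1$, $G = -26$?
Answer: $\frac{1}{11} \approx 0.090909$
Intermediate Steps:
$R{\left(D \right)} = 11$ ($R{\left(D \right)} = -1 + 12 = 11$)
$\frac{1}{R{\left(h{\left(G,-22 \right)} \right)}} = \frac{1}{11}$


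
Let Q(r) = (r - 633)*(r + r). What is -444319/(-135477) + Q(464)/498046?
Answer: 3449037445/1163340999 ≈ 2.9648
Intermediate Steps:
Q(r) = 2*r*(-633 + r) (Q(r) = (-633 + r)*(2*r) = 2*r*(-633 + r))
-444319/(-135477) + Q(464)/498046 = -444319/(-135477) + (2*464*(-633 + 464))/498046 = -444319*(-1/135477) + (2*464*(-169))*(1/498046) = 444319/135477 - 156832*1/498046 = 444319/135477 - 2704/8587 = 3449037445/1163340999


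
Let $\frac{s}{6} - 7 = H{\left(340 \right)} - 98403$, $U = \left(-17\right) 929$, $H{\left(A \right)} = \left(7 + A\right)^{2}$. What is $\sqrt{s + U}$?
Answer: $\sqrt{116285} \approx 341.01$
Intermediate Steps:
$U = -15793$
$s = 132078$ ($s = 42 + 6 \left(\left(7 + 340\right)^{2} - 98403\right) = 42 + 6 \left(347^{2} - 98403\right) = 42 + 6 \left(120409 - 98403\right) = 42 + 6 \cdot 22006 = 42 + 132036 = 132078$)
$\sqrt{s + U} = \sqrt{132078 - 15793} = \sqrt{116285}$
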